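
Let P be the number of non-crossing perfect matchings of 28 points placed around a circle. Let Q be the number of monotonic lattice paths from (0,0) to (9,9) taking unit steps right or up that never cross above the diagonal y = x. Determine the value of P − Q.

Pairing 28 circle points by 14 non-crossing chords gives C_14 matchings. So P = C_14 = 2674440.
Monotone paths in an n×n grid that stay weakly below the diagonal are counted by C_n; here n = 9. So Q = C_9 = 4862.
P − Q = 2674440 − 4862 = 2669578.

2669578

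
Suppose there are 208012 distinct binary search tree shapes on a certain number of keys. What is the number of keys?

12

Binary search tree shapes on n keys are counted by C_n; 208012 = C_12.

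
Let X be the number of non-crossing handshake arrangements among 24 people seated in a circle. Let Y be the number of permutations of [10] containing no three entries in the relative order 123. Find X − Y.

With 24 = 2·12 people, non-crossing handshake pairings are non-crossing perfect matchings on a circle, counted by C_12. So X = C_12 = 208012.
For any fixed pattern of length 3, the pattern-avoiding permutations of [10] number C_10. So Y = C_10 = 16796.
X − Y = 208012 − 16796 = 191216.

191216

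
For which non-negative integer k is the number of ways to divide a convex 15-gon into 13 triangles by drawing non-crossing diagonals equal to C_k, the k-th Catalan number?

The number of triangulations of a 15-gon is the Catalan number C_13 (index = sides − 2).

13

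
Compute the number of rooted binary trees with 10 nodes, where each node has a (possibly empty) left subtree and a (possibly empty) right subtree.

There are C_n binary search tree shapes on n keys; with n = 10 that is C_10.
C_10 = C_9 · 2(2·9+1)/(9+2) = 4862 · 38/11 = 16796.

16796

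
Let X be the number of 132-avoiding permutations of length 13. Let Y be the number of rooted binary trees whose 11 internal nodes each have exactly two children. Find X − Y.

684114

For any fixed pattern of length 3, the pattern-avoiding permutations of [13] number C_13. So X = C_13 = 742900.
The number of full binary trees on 11 internal nodes is the Catalan number C_11. So Y = C_11 = 58786.
X − Y = 742900 − 58786 = 684114.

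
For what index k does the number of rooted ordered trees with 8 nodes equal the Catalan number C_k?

A rooted plane tree on 8 nodes has 7 edges, and such trees are counted by C_7.

7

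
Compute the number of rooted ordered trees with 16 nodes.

9694845

Rooted ordered (plane) trees on m nodes have m−1 edges and are counted by C_{m−1}; m = 16 gives C_15.
C_15 = C_14 · 2(2·14+1)/(14+2) = 2674440 · 58/16 = 9694845.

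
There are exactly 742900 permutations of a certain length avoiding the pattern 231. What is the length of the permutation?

Permutations of [n] avoiding a fixed length-3 pattern are counted by C_n, and C_13 = 742900.

13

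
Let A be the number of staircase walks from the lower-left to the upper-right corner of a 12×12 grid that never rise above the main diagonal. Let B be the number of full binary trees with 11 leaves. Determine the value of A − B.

Monotone paths in an n×n grid that stay weakly below the diagonal are counted by C_n; here n = 12. So A = C_12 = 208012.
Full binary trees with 11 leaves have 11−1 = 10 internal nodes, so there are C_10 of them. So B = C_10 = 16796.
A − B = 208012 − 16796 = 191216.

191216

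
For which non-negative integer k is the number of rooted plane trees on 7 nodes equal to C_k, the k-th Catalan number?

Rooted ordered (plane) trees on m nodes have m−1 edges and are counted by C_{m−1}; m = 7 gives C_6.

6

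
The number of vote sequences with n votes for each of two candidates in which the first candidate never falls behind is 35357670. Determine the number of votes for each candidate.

16

Such ballot sequences with n votes each are counted by C_n. The Catalan number equal to 35357670 is C_16.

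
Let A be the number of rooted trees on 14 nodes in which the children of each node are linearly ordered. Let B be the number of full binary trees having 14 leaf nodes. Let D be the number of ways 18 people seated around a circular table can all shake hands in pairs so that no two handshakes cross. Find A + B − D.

1480938

A rooted plane tree on 14 nodes has 13 edges, and such trees are counted by C_13. So A = C_13 = 742900.
A full binary tree with L leaves has L−1 internal nodes and is counted by C_{L−1}; L = 14 gives C_13. So B = C_13 = 742900.
With 18 = 2·9 people, non-crossing handshake pairings are non-crossing perfect matchings on a circle, counted by C_9. So D = C_9 = 4862.
A + B − D = 742900 + 742900 − 4862 = 1480938.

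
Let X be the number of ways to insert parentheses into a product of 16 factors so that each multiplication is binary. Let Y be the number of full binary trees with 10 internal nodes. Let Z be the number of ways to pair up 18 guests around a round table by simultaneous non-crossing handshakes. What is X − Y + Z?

9682911

Bracketing 16 factors into binary products is counted by C_{16−1} = C_15. So X = C_15 = 9694845.
The number of full binary trees on 10 internal nodes is the Catalan number C_10. So Y = C_10 = 16796.
With 18 = 2·9 people, non-crossing handshake pairings are non-crossing perfect matchings on a circle, counted by C_9. So Z = C_9 = 4862.
X − Y + Z = 9694845 − 16796 + 4862 = 9682911.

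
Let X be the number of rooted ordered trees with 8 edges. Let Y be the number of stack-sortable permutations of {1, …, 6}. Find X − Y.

1298

Rooted ordered trees with n edges are counted by C_n; here n = 8. So X = C_8 = 1430.
By Knuth's characterisation, the stack-sortable permutations of length 6 are the 231-avoiders, numbering C_6. So Y = C_6 = 132.
X − Y = 1430 − 132 = 1298.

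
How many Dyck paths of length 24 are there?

Paths of 12 up- and 12 down-steps that never dip below the axis are Dyck paths; their count is C_12.
C_12 = C(24,12)/13 = 2704156/13 = 208012.

208012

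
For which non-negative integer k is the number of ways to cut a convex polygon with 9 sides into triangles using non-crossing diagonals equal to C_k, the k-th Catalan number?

7

Triangulations of a convex m-gon are counted by C_{m−2}; with m = 9 this is C_7.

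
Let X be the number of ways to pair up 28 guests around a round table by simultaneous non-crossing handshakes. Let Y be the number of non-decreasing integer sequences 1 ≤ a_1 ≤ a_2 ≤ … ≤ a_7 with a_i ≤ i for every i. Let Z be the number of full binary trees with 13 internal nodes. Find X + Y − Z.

1931969

Non-crossing handshake pairings of 2n people are counted by C_n; 28 people gives n = 14. So X = C_14 = 2674440.
Such sub-staircase sequences of length n are counted by C_n; here n = 7. So Y = C_7 = 429.
Full binary trees with n internal nodes are counted by C_n; here n = 13. So Z = C_13 = 742900.
X + Y − Z = 2674440 + 429 − 742900 = 1931969.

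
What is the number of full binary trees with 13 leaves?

A full binary tree with L leaves has L−1 internal nodes and is counted by C_{L−1}; L = 13 gives C_12.
C_12 = 208012.

208012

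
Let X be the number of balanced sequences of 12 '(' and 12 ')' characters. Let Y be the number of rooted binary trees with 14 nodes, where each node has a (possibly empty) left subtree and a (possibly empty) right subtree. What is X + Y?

2882452

With 12 pairs the number of balanced bracket strings is the Catalan number C_12. So X = C_12 = 208012.
Rooted binary trees with 14 nodes (each child slot possibly empty) number C_14. So Y = C_14 = 2674440.
X + Y = 208012 + 2674440 = 2882452.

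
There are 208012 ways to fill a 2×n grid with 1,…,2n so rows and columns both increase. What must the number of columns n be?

12

Standard Young tableaux of shape 2×n are counted by C_n, and C_12 = 208012.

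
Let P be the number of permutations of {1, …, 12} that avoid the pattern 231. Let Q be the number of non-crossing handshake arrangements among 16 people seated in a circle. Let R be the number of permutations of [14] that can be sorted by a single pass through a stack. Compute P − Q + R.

2881022

For any fixed pattern of length 3, the pattern-avoiding permutations of [12] number C_12. So P = C_12 = 208012.
With 16 = 2·8 people, non-crossing handshake pairings are non-crossing perfect matchings on a circle, counted by C_8. So Q = C_8 = 1430.
Stack-sortable permutations are exactly the 231-avoiding ones, counted by C_n; here n = 14. So R = C_14 = 2674440.
P − Q + R = 208012 − 1430 + 2674440 = 2881022.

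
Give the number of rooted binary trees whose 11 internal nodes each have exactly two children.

58786

Full binary trees with n internal nodes are counted by C_n; here n = 11.
C_11 = C(22,11)/12 = 705432/12 = 58786.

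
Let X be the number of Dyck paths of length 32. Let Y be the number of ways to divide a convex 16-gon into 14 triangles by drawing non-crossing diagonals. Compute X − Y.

A Dyck path with 16 up-steps and 16 down-steps has semilength 16, so there are C_16 of them. So X = C_16 = 35357670.
Triangulations of a convex m-gon are counted by C_{m−2}; with m = 16 this is C_14. So Y = C_14 = 2674440.
X − Y = 35357670 − 2674440 = 32683230.

32683230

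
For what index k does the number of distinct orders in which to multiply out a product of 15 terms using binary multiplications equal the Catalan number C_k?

14

Ways to associate a product of 15 factors correspond to binary trees on 15 leaves, so the count is C_14.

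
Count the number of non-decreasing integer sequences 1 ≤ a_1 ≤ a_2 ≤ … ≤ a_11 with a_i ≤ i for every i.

58786

Weakly increasing sequences with a_i ≤ i biject with Dyck paths of semilength 11, so there are C_11.
C_11 = C_10 · 2(2·10+1)/(10+2) = 16796 · 42/12 = 58786.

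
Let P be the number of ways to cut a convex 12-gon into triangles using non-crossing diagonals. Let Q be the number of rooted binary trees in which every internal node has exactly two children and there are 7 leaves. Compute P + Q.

The number of triangulations of a 12-gon is the Catalan number C_10 (index = sides − 2). So P = C_10 = 16796.
A full binary tree with L leaves has L−1 internal nodes and is counted by C_{L−1}; L = 7 gives C_6. So Q = C_6 = 132.
P + Q = 16796 + 132 = 16928.

16928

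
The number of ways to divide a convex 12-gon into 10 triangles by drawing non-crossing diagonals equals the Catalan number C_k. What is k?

10

A convex 12-gon is triangulated into 10 triangles, and the number of such triangulations is the Catalan number C_{12−2} = C_10.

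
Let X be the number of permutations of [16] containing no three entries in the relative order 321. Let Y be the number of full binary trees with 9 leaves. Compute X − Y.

35356240

For any fixed pattern of length 3, the pattern-avoiding permutations of [16] number C_16. So X = C_16 = 35357670.
A full binary tree with L leaves has L−1 internal nodes and is counted by C_{L−1}; L = 9 gives C_8. So Y = C_8 = 1430.
X − Y = 35357670 − 1430 = 35356240.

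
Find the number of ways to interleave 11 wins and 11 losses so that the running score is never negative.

58786

Reading a vote for the leader as '(' and for the other as ')' turns such a sequence into a balanced string of 11 pairs, so the count is C_11.
C_11 = 58786.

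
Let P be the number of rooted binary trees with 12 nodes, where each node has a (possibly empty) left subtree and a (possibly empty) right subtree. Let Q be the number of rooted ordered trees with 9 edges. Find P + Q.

212874

There are C_n binary search tree shapes on n keys; with n = 12 that is C_12. So P = C_12 = 208012.
A rooted plane tree with 9 edges has 10 nodes, and the count is C_9. So Q = C_9 = 4862.
P + Q = 208012 + 4862 = 212874.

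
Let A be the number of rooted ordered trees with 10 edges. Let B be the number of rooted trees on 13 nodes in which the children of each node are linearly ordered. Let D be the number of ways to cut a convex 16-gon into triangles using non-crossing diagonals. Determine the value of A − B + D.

Rooted ordered trees with n edges are counted by C_n; here n = 10. So A = C_10 = 16796.
Rooted ordered (plane) trees on m nodes have m−1 edges and are counted by C_{m−1}; m = 13 gives C_12. So B = C_12 = 208012.
The number of triangulations of a 16-gon is the Catalan number C_14 (index = sides − 2). So D = C_14 = 2674440.
A − B + D = 16796 − 208012 + 2674440 = 2483224.

2483224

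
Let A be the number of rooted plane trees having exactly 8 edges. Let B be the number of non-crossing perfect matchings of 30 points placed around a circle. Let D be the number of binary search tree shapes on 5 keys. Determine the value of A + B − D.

9696233

Rooted ordered trees with n edges are counted by C_n; here n = 8. So A = C_8 = 1430.
Pairing 30 circle points by 15 non-crossing chords gives C_15 matchings. So B = C_15 = 9694845.
There are C_n binary search tree shapes on n keys; with n = 5 that is C_5. So D = C_5 = 42.
A + B − D = 1430 + 9694845 − 42 = 9696233.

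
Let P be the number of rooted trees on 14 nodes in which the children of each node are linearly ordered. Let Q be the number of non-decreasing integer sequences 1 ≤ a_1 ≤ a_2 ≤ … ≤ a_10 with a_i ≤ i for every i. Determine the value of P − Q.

726104

Rooted ordered (plane) trees on m nodes have m−1 edges and are counted by C_{m−1}; m = 14 gives C_13. So P = C_13 = 742900.
Weakly increasing sequences with a_i ≤ i biject with Dyck paths of semilength 10, so there are C_10. So Q = C_10 = 16796.
P − Q = 742900 − 16796 = 726104.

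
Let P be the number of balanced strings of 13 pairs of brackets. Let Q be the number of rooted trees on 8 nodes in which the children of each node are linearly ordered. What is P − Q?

742471

Balanced strings of n pairs of brackets are counted by C_n; here n = 13. So P = C_13 = 742900.
Rooted ordered (plane) trees on m nodes have m−1 edges and are counted by C_{m−1}; m = 8 gives C_7. So Q = C_7 = 429.
P − Q = 742900 − 429 = 742471.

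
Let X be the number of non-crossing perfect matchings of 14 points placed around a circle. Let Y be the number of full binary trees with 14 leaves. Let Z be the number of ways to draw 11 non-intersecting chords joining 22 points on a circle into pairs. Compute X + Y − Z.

Non-crossing perfect matchings of 2n points on a circle are counted by C_n; with 14 points, n = 7. So X = C_7 = 429.
A full binary tree with L leaves has L−1 internal nodes and is counted by C_{L−1}; L = 14 gives C_13. So Y = C_13 = 742900.
Non-crossing perfect matchings of 2n points on a circle are counted by C_n; with 22 points, n = 11. So Z = C_11 = 58786.
X + Y − Z = 429 + 742900 − 58786 = 684543.

684543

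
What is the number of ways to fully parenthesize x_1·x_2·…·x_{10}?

4862

Parenthesizations of m factors correspond to full binary trees with m leaves, counted by C_{m−1}; m = 10 gives C_9.
C_9 = C(18,9)/10 = 48620/10 = 4862.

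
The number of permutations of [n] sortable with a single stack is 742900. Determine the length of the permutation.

13

Stack-sortable permutations of [n] are counted by C_n. The Catalan number equal to 742900 is C_13.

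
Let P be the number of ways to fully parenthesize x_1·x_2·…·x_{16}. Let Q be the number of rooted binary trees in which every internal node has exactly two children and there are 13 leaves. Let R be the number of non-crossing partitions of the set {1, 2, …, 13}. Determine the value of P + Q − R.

9159957

Parenthesizations of m factors correspond to full binary trees with m leaves, counted by C_{m−1}; m = 16 gives C_15. So P = C_15 = 9694845.
Full binary trees with 13 leaves have 13−1 = 12 internal nodes, so there are C_12 of them. So Q = C_12 = 208012.
The non-crossing partitions of [13] form a lattice of size C_13. So R = C_13 = 742900.
P + Q − R = 9694845 + 208012 − 742900 = 9159957.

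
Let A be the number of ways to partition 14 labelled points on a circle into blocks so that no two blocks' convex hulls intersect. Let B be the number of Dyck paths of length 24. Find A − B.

Non-crossing partitions of an n-element set are counted by C_n; here n = 14. So A = C_14 = 2674440.
Paths of 12 up- and 12 down-steps that never dip below the axis are Dyck paths; their count is C_12. So B = C_12 = 208012.
A − B = 2674440 − 208012 = 2466428.

2466428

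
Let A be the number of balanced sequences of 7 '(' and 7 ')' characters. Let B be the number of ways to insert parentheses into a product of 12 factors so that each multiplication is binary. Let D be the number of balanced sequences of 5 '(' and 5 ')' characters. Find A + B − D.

59173

With 7 pairs the number of balanced bracket strings is the Catalan number C_7. So A = C_7 = 429.
Parenthesizations of m factors correspond to full binary trees with m leaves, counted by C_{m−1}; m = 12 gives C_11. So B = C_11 = 58786.
With 5 pairs the number of balanced bracket strings is the Catalan number C_5. So D = C_5 = 42.
A + B − D = 429 + 58786 − 42 = 59173.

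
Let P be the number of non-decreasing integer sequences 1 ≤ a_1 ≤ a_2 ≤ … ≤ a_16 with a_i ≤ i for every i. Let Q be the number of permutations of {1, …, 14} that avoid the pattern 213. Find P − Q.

Weakly increasing sequences with a_i ≤ i biject with Dyck paths of semilength 16, so there are C_16. So P = C_16 = 35357670.
For any fixed pattern of length 3, the pattern-avoiding permutations of [14] number C_14. So Q = C_14 = 2674440.
P − Q = 35357670 − 2674440 = 32683230.

32683230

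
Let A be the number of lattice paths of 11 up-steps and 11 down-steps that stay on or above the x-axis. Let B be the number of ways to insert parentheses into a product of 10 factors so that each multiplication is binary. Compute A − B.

53924

A Dyck path with 11 up-steps and 11 down-steps has semilength 11, so there are C_11 of them. So A = C_11 = 58786.
Ways to associate a product of 10 factors correspond to binary trees on 10 leaves, so the count is C_9. So B = C_9 = 4862.
A − B = 58786 − 4862 = 53924.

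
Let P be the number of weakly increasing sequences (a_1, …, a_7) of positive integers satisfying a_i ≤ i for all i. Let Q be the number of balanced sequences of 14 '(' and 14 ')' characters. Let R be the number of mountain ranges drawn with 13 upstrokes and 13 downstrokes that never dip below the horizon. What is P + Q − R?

Such sub-staircase sequences of length n are counted by C_n; here n = 7. So P = C_7 = 429.
With 14 pairs the number of balanced bracket strings is the Catalan number C_14. So Q = C_14 = 2674440.
A Dyck path with 13 up-steps and 13 down-steps has semilength 13, so there are C_13 of them. So R = C_13 = 742900.
P + Q − R = 429 + 2674440 − 742900 = 1931969.

1931969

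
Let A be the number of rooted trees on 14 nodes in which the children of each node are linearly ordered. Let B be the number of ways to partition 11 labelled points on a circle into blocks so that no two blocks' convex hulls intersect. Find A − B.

684114

A rooted plane tree on 14 nodes has 13 edges, and such trees are counted by C_13. So A = C_13 = 742900.
Non-crossing partitions of an n-element set are counted by C_n; here n = 11. So B = C_11 = 58786.
A − B = 742900 − 58786 = 684114.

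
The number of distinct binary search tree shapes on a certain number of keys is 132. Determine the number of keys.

6

Binary search tree shapes on n keys are counted by C_n. Since C_6 = 132, the index is 6.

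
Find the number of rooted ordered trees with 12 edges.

208012

Rooted ordered trees with n edges are counted by C_n; here n = 12.
C_12 = 208012.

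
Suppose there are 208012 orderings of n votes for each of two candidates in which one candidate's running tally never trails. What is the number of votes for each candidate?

Such ballot sequences with n votes each are counted by C_n, and C_12 = 208012.

12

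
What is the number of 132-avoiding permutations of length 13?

For any fixed pattern of length 3, the pattern-avoiding permutations of [13] number C_13.
C_13 = C(26,13)/14 = 10400600/14 = 742900.

742900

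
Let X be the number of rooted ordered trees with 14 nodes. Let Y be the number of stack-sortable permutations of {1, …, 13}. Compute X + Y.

1485800

A rooted plane tree on 14 nodes has 13 edges, and such trees are counted by C_13. So X = C_13 = 742900.
Stack-sortable permutations are exactly the 231-avoiding ones, counted by C_n; here n = 13. So Y = C_13 = 742900.
X + Y = 742900 + 742900 = 1485800.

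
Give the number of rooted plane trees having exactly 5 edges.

Rooted ordered trees with n edges are counted by C_n; here n = 5.
C_5 = 42.

42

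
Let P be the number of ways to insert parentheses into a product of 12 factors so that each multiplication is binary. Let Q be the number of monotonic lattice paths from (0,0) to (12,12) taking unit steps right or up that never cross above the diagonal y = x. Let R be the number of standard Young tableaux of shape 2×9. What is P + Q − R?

Ways to associate a product of 12 factors correspond to binary trees on 12 leaves, so the count is C_11. So P = C_11 = 58786.
Sub-diagonal monotone paths from (0,0) to (12,12) biject with Dyck paths of semilength 12, giving C_12. So Q = C_12 = 208012.
By the hook-length formula (or a Dyck-path bijection), SYT of shape 2×9 number C_9. So R = C_9 = 4862.
P + Q − R = 58786 + 208012 − 4862 = 261936.

261936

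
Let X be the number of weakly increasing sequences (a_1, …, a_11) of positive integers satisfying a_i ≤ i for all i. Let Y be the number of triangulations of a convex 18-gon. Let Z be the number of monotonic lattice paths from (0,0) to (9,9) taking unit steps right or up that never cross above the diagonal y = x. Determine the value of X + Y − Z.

35411594

Such sub-staircase sequences of length n are counted by C_n; here n = 11. So X = C_11 = 58786.
A convex 18-gon is triangulated into 16 triangles, and the number of such triangulations is the Catalan number C_{18−2} = C_16. So Y = C_16 = 35357670.
Sub-diagonal monotone paths from (0,0) to (9,9) biject with Dyck paths of semilength 9, giving C_9. So Z = C_9 = 4862.
X + Y − Z = 58786 + 35357670 − 4862 = 35411594.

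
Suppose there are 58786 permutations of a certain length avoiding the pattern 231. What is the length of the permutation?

Permutations of [n] avoiding a fixed length-3 pattern are counted by C_n. Since C_11 = 58786, the index is 11.

11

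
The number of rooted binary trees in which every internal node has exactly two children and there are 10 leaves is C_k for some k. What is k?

9

Full binary trees with 10 leaves have 10−1 = 9 internal nodes, so there are C_9 of them.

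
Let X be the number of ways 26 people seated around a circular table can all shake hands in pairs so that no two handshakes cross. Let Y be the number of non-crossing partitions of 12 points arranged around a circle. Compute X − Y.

534888

With 26 = 2·13 people, non-crossing handshake pairings are non-crossing perfect matchings on a circle, counted by C_13. So X = C_13 = 742900.
The non-crossing partitions of [12] form a lattice of size C_12. So Y = C_12 = 208012.
X − Y = 742900 − 208012 = 534888.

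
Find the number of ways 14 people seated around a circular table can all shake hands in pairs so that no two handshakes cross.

With 14 = 2·7 people, non-crossing handshake pairings are non-crossing perfect matchings on a circle, counted by C_7.
C_7 = C(14,7)/8 = 3432/8 = 429.

429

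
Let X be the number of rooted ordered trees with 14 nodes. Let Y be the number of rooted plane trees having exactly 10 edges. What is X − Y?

726104

A rooted plane tree on 14 nodes has 13 edges, and such trees are counted by C_13. So X = C_13 = 742900.
Rooted ordered trees with n edges are counted by C_n; here n = 10. So Y = C_10 = 16796.
X − Y = 742900 − 16796 = 726104.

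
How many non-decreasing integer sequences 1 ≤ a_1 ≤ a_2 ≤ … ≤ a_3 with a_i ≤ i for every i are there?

5

Weakly increasing sequences with a_i ≤ i biject with Dyck paths of semilength 3, so there are C_3.
C_3 = 5.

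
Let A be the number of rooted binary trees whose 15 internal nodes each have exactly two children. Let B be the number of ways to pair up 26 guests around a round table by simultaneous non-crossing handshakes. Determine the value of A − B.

8951945

Full binary trees with n internal nodes are counted by C_n; here n = 15. So A = C_15 = 9694845.
With 26 = 2·13 people, non-crossing handshake pairings are non-crossing perfect matchings on a circle, counted by C_13. So B = C_13 = 742900.
A − B = 9694845 − 742900 = 8951945.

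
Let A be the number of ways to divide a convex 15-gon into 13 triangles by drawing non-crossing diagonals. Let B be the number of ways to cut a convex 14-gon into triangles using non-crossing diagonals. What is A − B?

Triangulations of a convex m-gon are counted by C_{m−2}; with m = 15 this is C_13. So A = C_13 = 742900.
Triangulations of a convex m-gon are counted by C_{m−2}; with m = 14 this is C_12. So B = C_12 = 208012.
A − B = 742900 − 208012 = 534888.

534888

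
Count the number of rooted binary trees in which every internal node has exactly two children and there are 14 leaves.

742900

Full binary trees with 14 leaves have 14−1 = 13 internal nodes, so there are C_13 of them.
C_13 = C_12 · 2(2·12+1)/(12+2) = 208012 · 50/14 = 742900.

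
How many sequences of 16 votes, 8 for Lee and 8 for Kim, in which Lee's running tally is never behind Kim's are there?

Reading a vote for the leader as '(' and for the other as ')' turns such a sequence into a balanced string of 8 pairs, so the count is C_8.
C_8 = 1430.

1430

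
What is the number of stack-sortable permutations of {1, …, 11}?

58786

Stack-sortable permutations are exactly the 231-avoiding ones, counted by C_n; here n = 11.
C_11 = C(22,11)/12 = 705432/12 = 58786.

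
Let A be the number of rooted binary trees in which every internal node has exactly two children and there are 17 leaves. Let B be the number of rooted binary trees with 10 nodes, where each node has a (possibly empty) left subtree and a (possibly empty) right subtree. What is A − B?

35340874

A full binary tree with L leaves has L−1 internal nodes and is counted by C_{L−1}; L = 17 gives C_16. So A = C_16 = 35357670.
There are C_n binary search tree shapes on n keys; with n = 10 that is C_10. So B = C_10 = 16796.
A − B = 35357670 − 16796 = 35340874.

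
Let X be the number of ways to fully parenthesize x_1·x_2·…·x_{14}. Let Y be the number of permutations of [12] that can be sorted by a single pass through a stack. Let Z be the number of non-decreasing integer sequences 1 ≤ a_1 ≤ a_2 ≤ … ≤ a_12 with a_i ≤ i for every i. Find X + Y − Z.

742900

Ways to associate a product of 14 factors correspond to binary trees on 14 leaves, so the count is C_13. So X = C_13 = 742900.
Stack-sortable permutations are exactly the 231-avoiding ones, counted by C_n; here n = 12. So Y = C_12 = 208012.
Such sub-staircase sequences of length n are counted by C_n; here n = 12. So Z = C_12 = 208012.
X + Y − Z = 742900 + 208012 − 208012 = 742900.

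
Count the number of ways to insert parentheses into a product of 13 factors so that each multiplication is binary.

208012

Parenthesizations of m factors correspond to full binary trees with m leaves, counted by C_{m−1}; m = 13 gives C_12.
C_12 = C(24,12)/13 = 2704156/13 = 208012.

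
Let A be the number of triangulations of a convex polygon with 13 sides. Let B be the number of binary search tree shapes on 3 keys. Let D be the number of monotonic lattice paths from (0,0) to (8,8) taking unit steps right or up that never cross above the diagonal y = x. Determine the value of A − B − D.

The number of triangulations of a 13-gon is the Catalan number C_11 (index = sides − 2). So A = C_11 = 58786.
Binary trees (left/right distinguished) on n nodes are counted by C_n; here n = 3. So B = C_3 = 5.
Sub-diagonal monotone paths from (0,0) to (8,8) biject with Dyck paths of semilength 8, giving C_8. So D = C_8 = 1430.
A − B − D = 58786 − 5 − 1430 = 57351.

57351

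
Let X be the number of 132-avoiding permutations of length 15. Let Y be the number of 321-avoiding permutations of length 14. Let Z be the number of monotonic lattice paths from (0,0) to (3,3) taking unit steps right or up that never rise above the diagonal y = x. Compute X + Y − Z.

12369280

Permutations of [n] avoiding any single length-3 pattern are counted by C_n; here n = 15. So X = C_15 = 9694845.
For any fixed pattern of length 3, the pattern-avoiding permutations of [14] number C_14. So Y = C_14 = 2674440.
Sub-diagonal monotone paths from (0,0) to (3,3) biject with Dyck paths of semilength 3, giving C_3. So Z = C_3 = 5.
X + Y − Z = 9694845 + 2674440 − 5 = 12369280.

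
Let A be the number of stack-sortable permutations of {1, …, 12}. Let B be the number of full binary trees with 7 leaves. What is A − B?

Stack-sortable permutations are exactly the 231-avoiding ones, counted by C_n; here n = 12. So A = C_12 = 208012.
Full binary trees with 7 leaves have 7−1 = 6 internal nodes, so there are C_6 of them. So B = C_6 = 132.
A − B = 208012 − 132 = 207880.

207880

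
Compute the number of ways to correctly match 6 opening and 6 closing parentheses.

A balanced arrangement of 6 bracket pairs is a Dyck word of semilength 6, so the count is C_6.
C_6 = 132.

132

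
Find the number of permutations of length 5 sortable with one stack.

Stack-sortable permutations are exactly the 231-avoiding ones, counted by C_n; here n = 5.
C_5 = C_4 · 2(2·4+1)/(4+2) = 14 · 18/6 = 42.

42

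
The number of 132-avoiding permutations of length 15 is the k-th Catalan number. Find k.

For any fixed pattern of length 3, the pattern-avoiding permutations of [15] number C_15.

15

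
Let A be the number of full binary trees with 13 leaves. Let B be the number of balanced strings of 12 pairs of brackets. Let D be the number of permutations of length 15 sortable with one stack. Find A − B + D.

A full binary tree with L leaves has L−1 internal nodes and is counted by C_{L−1}; L = 13 gives C_12. So A = C_12 = 208012.
With 12 pairs the number of balanced bracket strings is the Catalan number C_12. So B = C_12 = 208012.
Stack-sortable permutations are exactly the 231-avoiding ones, counted by C_n; here n = 15. So D = C_15 = 9694845.
A − B + D = 208012 − 208012 + 9694845 = 9694845.

9694845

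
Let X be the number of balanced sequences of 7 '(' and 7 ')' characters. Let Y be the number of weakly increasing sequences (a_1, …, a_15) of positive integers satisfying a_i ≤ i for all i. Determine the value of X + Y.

9695274

A balanced arrangement of 7 bracket pairs is a Dyck word of semilength 7, so the count is C_7. So X = C_7 = 429.
Weakly increasing sequences with a_i ≤ i biject with Dyck paths of semilength 15, so there are C_15. So Y = C_15 = 9694845.
X + Y = 429 + 9694845 = 9695274.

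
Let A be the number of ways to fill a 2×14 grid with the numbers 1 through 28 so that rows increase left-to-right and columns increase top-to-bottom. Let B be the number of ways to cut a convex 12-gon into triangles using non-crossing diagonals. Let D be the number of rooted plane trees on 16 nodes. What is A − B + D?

By the hook-length formula (or a Dyck-path bijection), SYT of shape 2×14 number C_14. So A = C_14 = 2674440.
The number of triangulations of a 12-gon is the Catalan number C_10 (index = sides − 2). So B = C_10 = 16796.
A rooted plane tree on 16 nodes has 15 edges, and such trees are counted by C_15. So D = C_15 = 9694845.
A − B + D = 2674440 − 16796 + 9694845 = 12352489.

12352489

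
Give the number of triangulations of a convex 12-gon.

Triangulations of a convex m-gon are counted by C_{m−2}; with m = 12 this is C_10.
C_10 = 16796.

16796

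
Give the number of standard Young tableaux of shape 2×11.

58786

Standard Young tableaux of shape 2×n are counted by C_n; here n = 11.
C_11 = 58786.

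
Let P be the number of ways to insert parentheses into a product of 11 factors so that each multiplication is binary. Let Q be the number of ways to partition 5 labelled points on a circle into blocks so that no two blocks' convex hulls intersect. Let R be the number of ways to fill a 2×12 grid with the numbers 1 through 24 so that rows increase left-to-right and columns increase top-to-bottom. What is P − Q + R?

Parenthesizations of m factors correspond to full binary trees with m leaves, counted by C_{m−1}; m = 11 gives C_10. So P = C_10 = 16796.
Non-crossing partitions of an n-element set are counted by C_n; here n = 5. So Q = C_5 = 42.
By the hook-length formula (or a Dyck-path bijection), SYT of shape 2×12 number C_12. So R = C_12 = 208012.
P − Q + R = 16796 − 42 + 208012 = 224766.

224766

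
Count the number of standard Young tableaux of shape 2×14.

By the hook-length formula (or a Dyck-path bijection), SYT of shape 2×14 number C_14.
C_14 = C(28,14)/15 = 40116600/15 = 2674440.

2674440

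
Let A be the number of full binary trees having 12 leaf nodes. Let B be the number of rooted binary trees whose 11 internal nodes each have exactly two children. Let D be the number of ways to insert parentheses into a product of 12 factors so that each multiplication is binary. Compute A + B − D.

58786

Full binary trees with 12 leaves have 12−1 = 11 internal nodes, so there are C_11 of them. So A = C_11 = 58786.
Full binary trees with n internal nodes are counted by C_n; here n = 11. So B = C_11 = 58786.
Bracketing 12 factors into binary products is counted by C_{12−1} = C_11. So D = C_11 = 58786.
A + B − D = 58786 + 58786 − 58786 = 58786.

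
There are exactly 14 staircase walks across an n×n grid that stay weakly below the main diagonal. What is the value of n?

Such diagonal-avoiding paths in an n×n grid are counted by C_n; 14 = C_4.

4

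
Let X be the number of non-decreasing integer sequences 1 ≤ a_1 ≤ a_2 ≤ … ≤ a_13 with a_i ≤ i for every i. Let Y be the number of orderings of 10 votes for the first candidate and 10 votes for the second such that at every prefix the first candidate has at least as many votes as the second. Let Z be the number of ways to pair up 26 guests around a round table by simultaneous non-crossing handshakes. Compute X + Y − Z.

Weakly increasing sequences with a_i ≤ i biject with Dyck paths of semilength 13, so there are C_13. So X = C_13 = 742900.
Reading a vote for the leader as '(' and for the other as ')' turns such a sequence into a balanced string of 10 pairs, so the count is C_10. So Y = C_10 = 16796.
With 26 = 2·13 people, non-crossing handshake pairings are non-crossing perfect matchings on a circle, counted by C_13. So Z = C_13 = 742900.
X + Y − Z = 742900 + 16796 − 742900 = 16796.

16796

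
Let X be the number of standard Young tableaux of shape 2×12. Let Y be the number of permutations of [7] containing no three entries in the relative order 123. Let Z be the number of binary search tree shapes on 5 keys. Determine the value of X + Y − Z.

By the hook-length formula (or a Dyck-path bijection), SYT of shape 2×12 number C_12. So X = C_12 = 208012.
Permutations of [n] avoiding any single length-3 pattern are counted by C_n; here n = 7. So Y = C_7 = 429.
Rooted binary trees with 5 nodes (each child slot possibly empty) number C_5. So Z = C_5 = 42.
X + Y − Z = 208012 + 429 − 42 = 208399.

208399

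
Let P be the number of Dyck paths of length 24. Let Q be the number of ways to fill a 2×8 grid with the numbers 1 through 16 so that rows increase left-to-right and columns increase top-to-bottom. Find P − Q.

A Dyck path with 12 up-steps and 12 down-steps has semilength 12, so there are C_12 of them. So P = C_12 = 208012.
Standard Young tableaux of shape 2×n are counted by C_n; here n = 8. So Q = C_8 = 1430.
P − Q = 208012 − 1430 = 206582.

206582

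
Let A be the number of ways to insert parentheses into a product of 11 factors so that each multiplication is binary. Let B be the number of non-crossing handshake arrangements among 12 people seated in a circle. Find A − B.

Parenthesizations of m factors correspond to full binary trees with m leaves, counted by C_{m−1}; m = 11 gives C_10. So A = C_10 = 16796.
Non-crossing handshake pairings of 2n people are counted by C_n; 12 people gives n = 6. So B = C_6 = 132.
A − B = 16796 − 132 = 16664.

16664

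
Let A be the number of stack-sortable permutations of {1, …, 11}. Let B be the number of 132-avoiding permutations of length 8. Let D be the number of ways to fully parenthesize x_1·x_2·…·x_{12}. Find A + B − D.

By Knuth's characterisation, the stack-sortable permutations of length 11 are the 231-avoiders, numbering C_11. So A = C_11 = 58786.
Permutations of [n] avoiding any single length-3 pattern are counted by C_n; here n = 8. So B = C_8 = 1430.
Bracketing 12 factors into binary products is counted by C_{12−1} = C_11. So D = C_11 = 58786.
A + B − D = 58786 + 1430 − 58786 = 1430.

1430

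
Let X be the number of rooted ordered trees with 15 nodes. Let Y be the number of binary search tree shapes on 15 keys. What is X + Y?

12369285

Rooted ordered (plane) trees on m nodes have m−1 edges and are counted by C_{m−1}; m = 15 gives C_14. So X = C_14 = 2674440.
Rooted binary trees with 15 nodes (each child slot possibly empty) number C_15. So Y = C_15 = 9694845.
X + Y = 2674440 + 9694845 = 12369285.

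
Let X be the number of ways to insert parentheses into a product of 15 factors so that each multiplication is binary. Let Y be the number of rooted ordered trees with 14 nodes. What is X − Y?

Bracketing 15 factors into binary products is counted by C_{15−1} = C_14. So X = C_14 = 2674440.
A rooted plane tree on 14 nodes has 13 edges, and such trees are counted by C_13. So Y = C_13 = 742900.
X − Y = 2674440 − 742900 = 1931540.

1931540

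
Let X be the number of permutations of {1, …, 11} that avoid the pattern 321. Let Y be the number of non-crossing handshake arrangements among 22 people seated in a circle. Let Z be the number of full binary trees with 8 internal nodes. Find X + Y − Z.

For any fixed pattern of length 3, the pattern-avoiding permutations of [11] number C_11. So X = C_11 = 58786.
With 22 = 2·11 people, non-crossing handshake pairings are non-crossing perfect matchings on a circle, counted by C_11. So Y = C_11 = 58786.
The number of full binary trees on 8 internal nodes is the Catalan number C_8. So Z = C_8 = 1430.
X + Y − Z = 58786 + 58786 − 1430 = 116142.

116142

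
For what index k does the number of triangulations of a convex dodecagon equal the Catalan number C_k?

A convex 12-gon is triangulated into 10 triangles, and the number of such triangulations is the Catalan number C_{12−2} = C_10.

10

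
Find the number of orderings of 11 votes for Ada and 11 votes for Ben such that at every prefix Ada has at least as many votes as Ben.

Ballot sequences with n votes each where one side never trails are Dyck words, counted by C_n; here n = 11.
C_11 = 58786.

58786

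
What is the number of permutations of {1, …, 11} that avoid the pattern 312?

58786

Permutations of [n] avoiding any single length-3 pattern are counted by C_n; here n = 11.
C_11 = C(22,11)/12 = 705432/12 = 58786.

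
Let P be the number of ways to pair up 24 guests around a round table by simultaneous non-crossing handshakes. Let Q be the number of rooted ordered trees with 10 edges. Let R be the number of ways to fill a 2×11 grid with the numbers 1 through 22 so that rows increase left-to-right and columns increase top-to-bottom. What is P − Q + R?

With 24 = 2·12 people, non-crossing handshake pairings are non-crossing perfect matchings on a circle, counted by C_12. So P = C_12 = 208012.
Rooted ordered trees with n edges are counted by C_n; here n = 10. So Q = C_10 = 16796.
By the hook-length formula (or a Dyck-path bijection), SYT of shape 2×11 number C_11. So R = C_11 = 58786.
P − Q + R = 208012 − 16796 + 58786 = 250002.

250002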